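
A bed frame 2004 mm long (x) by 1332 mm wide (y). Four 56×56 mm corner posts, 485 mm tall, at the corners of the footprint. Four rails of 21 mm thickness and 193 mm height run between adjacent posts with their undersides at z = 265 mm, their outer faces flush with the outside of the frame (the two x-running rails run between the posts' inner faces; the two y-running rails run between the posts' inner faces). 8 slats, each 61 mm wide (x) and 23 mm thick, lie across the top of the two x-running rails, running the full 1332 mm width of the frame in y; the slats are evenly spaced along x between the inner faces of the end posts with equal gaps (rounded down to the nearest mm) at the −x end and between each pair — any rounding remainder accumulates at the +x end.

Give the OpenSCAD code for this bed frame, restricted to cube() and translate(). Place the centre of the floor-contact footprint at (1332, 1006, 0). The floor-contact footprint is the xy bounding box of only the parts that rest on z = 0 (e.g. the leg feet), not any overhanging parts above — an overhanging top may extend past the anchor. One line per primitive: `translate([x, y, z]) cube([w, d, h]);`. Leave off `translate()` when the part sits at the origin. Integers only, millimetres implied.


translate([330, 340, 0]) cube([56, 56, 485]);
translate([330, 1616, 0]) cube([56, 56, 485]);
translate([2278, 340, 0]) cube([56, 56, 485]);
translate([2278, 1616, 0]) cube([56, 56, 485]);
translate([386, 340, 265]) cube([1892, 21, 193]);
translate([386, 1651, 265]) cube([1892, 21, 193]);
translate([330, 396, 265]) cube([21, 1220, 193]);
translate([2313, 396, 265]) cube([21, 1220, 193]);
translate([542, 340, 458]) cube([61, 1332, 23]);
translate([759, 340, 458]) cube([61, 1332, 23]);
translate([976, 340, 458]) cube([61, 1332, 23]);
translate([1193, 340, 458]) cube([61, 1332, 23]);
translate([1410, 340, 458]) cube([61, 1332, 23]);
translate([1627, 340, 458]) cube([61, 1332, 23]);
translate([1844, 340, 458]) cube([61, 1332, 23]);
translate([2061, 340, 458]) cube([61, 1332, 23]);


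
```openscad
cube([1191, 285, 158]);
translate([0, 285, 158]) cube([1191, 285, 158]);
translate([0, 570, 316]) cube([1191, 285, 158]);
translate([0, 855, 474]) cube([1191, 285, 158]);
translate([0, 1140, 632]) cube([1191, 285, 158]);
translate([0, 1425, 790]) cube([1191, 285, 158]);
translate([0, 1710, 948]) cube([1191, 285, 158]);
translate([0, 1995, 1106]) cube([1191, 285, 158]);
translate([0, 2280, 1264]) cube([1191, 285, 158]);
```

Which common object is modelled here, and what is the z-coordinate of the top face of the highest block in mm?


A staircase. The total rise is 1422 mm.

9 identical blocks, each offset up and back from the previous — a staircase. Each step is 158 mm tall and there are 9 of them, so the total rise is 9 × 158 = 1422 mm.


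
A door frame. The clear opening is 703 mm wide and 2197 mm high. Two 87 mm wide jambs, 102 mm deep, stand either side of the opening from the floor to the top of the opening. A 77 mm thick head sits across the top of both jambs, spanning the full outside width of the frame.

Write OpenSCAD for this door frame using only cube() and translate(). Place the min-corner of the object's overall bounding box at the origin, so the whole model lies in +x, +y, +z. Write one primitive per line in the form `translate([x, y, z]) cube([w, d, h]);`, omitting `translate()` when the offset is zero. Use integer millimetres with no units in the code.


cube([87, 102, 2197]);
translate([790, 0, 0]) cube([87, 102, 2197]);
translate([0, 0, 2197]) cube([877, 102, 77]);


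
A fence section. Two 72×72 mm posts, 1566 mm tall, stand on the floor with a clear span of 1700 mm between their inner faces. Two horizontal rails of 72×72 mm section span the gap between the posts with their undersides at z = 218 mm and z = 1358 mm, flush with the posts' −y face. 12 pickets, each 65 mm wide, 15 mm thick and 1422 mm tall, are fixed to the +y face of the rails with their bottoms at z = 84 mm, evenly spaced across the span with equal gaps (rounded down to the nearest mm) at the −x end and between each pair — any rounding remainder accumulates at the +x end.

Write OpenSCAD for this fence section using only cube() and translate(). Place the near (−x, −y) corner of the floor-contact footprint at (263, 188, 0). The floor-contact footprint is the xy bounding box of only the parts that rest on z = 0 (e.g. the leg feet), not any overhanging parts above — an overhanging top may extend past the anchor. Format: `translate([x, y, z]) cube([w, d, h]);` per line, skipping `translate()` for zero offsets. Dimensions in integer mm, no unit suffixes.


translate([263, 188, 0]) cube([72, 72, 1566]);
translate([2035, 188, 0]) cube([72, 72, 1566]);
translate([335, 188, 218]) cube([1700, 72, 72]);
translate([335, 188, 1358]) cube([1700, 72, 72]);
translate([405, 260, 84]) cube([65, 15, 1422]);
translate([540, 260, 84]) cube([65, 15, 1422]);
translate([675, 260, 84]) cube([65, 15, 1422]);
translate([810, 260, 84]) cube([65, 15, 1422]);
translate([945, 260, 84]) cube([65, 15, 1422]);
translate([1080, 260, 84]) cube([65, 15, 1422]);
translate([1215, 260, 84]) cube([65, 15, 1422]);
translate([1350, 260, 84]) cube([65, 15, 1422]);
translate([1485, 260, 84]) cube([65, 15, 1422]);
translate([1620, 260, 84]) cube([65, 15, 1422]);
translate([1755, 260, 84]) cube([65, 15, 1422]);
translate([1890, 260, 84]) cube([65, 15, 1422]);


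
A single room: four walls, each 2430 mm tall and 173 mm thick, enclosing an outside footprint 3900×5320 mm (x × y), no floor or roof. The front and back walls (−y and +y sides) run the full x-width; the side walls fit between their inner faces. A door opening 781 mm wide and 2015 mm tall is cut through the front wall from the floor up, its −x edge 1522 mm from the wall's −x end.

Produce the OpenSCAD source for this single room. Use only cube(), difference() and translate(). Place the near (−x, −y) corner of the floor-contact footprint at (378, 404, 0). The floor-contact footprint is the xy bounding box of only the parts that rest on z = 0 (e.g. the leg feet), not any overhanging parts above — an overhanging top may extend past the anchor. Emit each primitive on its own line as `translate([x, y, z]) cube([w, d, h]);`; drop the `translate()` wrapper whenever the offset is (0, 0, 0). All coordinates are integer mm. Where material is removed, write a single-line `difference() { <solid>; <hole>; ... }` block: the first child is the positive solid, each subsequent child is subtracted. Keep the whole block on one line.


difference() { translate([378, 404, 0]) cube([3900, 173, 2430]); translate([1900, 404, 0]) cube([781, 173, 2015]); }
translate([378, 5551, 0]) cube([3900, 173, 2430]);
translate([378, 577, 0]) cube([173, 4974, 2430]);
translate([4105, 577, 0]) cube([173, 4974, 2430]);


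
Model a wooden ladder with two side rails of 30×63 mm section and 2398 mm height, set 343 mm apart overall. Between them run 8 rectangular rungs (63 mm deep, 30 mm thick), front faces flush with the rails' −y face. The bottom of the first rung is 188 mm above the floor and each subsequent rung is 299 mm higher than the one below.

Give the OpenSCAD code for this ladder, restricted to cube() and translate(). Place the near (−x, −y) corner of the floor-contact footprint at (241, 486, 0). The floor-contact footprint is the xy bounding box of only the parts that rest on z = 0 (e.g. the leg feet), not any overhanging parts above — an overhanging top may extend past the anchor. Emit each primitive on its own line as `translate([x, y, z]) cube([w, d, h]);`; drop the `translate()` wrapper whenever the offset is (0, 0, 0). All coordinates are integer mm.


translate([241, 486, 0]) cube([30, 63, 2398]);
translate([554, 486, 0]) cube([30, 63, 2398]);
translate([271, 486, 188]) cube([283, 63, 30]);
translate([271, 486, 487]) cube([283, 63, 30]);
translate([271, 486, 786]) cube([283, 63, 30]);
translate([271, 486, 1085]) cube([283, 63, 30]);
translate([271, 486, 1384]) cube([283, 63, 30]);
translate([271, 486, 1683]) cube([283, 63, 30]);
translate([271, 486, 1982]) cube([283, 63, 30]);
translate([271, 486, 2281]) cube([283, 63, 30]);


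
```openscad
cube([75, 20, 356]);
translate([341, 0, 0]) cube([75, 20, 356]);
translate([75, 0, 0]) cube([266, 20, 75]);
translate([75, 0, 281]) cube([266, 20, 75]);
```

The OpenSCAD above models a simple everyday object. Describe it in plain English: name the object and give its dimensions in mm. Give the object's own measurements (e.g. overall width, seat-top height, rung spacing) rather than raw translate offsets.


A rectangular picture frame lying in the x–z plane (depth along y). The opening is 266 mm wide (x) by 206 mm tall (z), surrounded by a border 75 mm wide on all four sides. The frame is 20 mm deep and is made of two full-height vertical stiles with two horizontal rails fitted between them.


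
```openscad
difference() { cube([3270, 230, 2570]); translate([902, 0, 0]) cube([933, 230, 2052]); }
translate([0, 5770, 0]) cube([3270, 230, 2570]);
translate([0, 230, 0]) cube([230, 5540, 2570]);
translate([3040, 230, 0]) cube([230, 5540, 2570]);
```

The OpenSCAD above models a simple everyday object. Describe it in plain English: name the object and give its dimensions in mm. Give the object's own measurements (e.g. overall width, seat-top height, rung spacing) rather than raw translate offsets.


A single room: four walls, each 2570 mm tall and 230 mm thick, enclosing an outside footprint 3270×6000 mm (x × y), no floor or roof. The front and back walls (−y and +y sides) run the full x-width; the side walls fit between their inner faces. A door opening 933 mm wide and 2052 mm tall is cut through the front wall from the floor up, its −x edge 902 mm from the wall's −x end.


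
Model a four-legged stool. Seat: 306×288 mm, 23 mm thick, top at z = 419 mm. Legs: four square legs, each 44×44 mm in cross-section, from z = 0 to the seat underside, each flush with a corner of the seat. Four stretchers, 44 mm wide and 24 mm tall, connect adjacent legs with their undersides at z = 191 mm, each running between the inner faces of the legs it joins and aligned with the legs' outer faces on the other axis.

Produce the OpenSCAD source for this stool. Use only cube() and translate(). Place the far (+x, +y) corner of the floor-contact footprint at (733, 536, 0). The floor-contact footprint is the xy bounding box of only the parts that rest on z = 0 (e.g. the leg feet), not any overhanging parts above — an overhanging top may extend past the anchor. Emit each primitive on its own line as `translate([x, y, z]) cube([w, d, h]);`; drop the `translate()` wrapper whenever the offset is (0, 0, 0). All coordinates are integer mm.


translate([427, 248, 396]) cube([306, 288, 23]);
translate([427, 248, 0]) cube([44, 44, 396]);
translate([689, 248, 0]) cube([44, 44, 396]);
translate([427, 492, 0]) cube([44, 44, 396]);
translate([689, 492, 0]) cube([44, 44, 396]);
translate([471, 248, 191]) cube([218, 44, 24]);
translate([471, 492, 191]) cube([218, 44, 24]);
translate([427, 292, 191]) cube([44, 200, 24]);
translate([689, 292, 191]) cube([44, 200, 24]);


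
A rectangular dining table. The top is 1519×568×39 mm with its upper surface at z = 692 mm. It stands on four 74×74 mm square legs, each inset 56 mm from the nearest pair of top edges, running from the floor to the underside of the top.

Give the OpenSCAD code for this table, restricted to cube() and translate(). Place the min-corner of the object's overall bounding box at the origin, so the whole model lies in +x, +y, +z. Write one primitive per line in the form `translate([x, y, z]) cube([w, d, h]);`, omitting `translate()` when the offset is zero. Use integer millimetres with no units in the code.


translate([0, 0, 653]) cube([1519, 568, 39]);
translate([56, 56, 0]) cube([74, 74, 653]);
translate([1389, 56, 0]) cube([74, 74, 653]);
translate([56, 438, 0]) cube([74, 74, 653]);
translate([1389, 438, 0]) cube([74, 74, 653]);


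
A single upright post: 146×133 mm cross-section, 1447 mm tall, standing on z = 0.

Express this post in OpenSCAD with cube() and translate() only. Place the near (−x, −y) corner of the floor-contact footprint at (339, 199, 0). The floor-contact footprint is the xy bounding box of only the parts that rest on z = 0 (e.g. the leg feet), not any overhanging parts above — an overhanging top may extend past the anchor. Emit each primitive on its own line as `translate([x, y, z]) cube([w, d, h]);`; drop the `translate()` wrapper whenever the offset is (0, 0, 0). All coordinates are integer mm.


translate([339, 199, 0]) cube([146, 133, 1447]);


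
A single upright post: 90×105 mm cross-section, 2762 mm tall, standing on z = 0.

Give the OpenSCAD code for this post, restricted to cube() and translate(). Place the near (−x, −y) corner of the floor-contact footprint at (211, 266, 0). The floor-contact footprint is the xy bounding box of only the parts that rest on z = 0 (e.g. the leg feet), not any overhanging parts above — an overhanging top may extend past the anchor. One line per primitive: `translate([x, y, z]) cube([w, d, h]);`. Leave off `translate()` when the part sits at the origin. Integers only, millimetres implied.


translate([211, 266, 0]) cube([90, 105, 2762]);


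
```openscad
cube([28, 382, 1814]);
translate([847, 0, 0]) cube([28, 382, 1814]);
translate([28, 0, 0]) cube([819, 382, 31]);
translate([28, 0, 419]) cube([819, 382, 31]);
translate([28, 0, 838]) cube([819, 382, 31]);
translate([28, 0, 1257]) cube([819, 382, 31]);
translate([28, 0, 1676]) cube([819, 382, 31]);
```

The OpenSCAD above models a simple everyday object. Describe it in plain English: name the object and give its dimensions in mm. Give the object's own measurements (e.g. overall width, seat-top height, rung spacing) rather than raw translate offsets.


An open bookshelf. Two side panels, each 28 mm thick, 382 mm deep and 1814 mm tall, stand 875 mm apart (outside-to-outside). Between them sit 5 shelves, each 31 mm thick and 382 mm deep, spanning the full gap between the sides. The bottom shelf rests on the floor (its underside at z = 0) and the clear gap between one shelf's top and the next shelf's underside is 388 mm.


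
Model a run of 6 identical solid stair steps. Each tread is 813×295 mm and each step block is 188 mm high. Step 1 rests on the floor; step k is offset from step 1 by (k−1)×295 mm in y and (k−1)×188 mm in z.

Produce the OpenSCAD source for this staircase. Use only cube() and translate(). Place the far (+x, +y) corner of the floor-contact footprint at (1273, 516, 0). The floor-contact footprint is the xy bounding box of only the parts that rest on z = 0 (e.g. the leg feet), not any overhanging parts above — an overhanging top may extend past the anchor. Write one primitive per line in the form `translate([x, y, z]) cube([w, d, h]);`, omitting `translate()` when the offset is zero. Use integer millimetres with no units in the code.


translate([460, 221, 0]) cube([813, 295, 188]);
translate([460, 516, 188]) cube([813, 295, 188]);
translate([460, 811, 376]) cube([813, 295, 188]);
translate([460, 1106, 564]) cube([813, 295, 188]);
translate([460, 1401, 752]) cube([813, 295, 188]);
translate([460, 1696, 940]) cube([813, 295, 188]);


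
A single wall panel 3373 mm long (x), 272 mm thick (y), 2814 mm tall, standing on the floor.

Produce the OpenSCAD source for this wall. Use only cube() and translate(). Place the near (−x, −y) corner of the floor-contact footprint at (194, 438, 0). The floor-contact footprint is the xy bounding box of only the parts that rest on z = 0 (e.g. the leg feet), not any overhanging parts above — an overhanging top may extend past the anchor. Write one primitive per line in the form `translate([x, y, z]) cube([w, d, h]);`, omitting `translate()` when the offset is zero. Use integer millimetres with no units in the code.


translate([194, 438, 0]) cube([3373, 272, 2814]);


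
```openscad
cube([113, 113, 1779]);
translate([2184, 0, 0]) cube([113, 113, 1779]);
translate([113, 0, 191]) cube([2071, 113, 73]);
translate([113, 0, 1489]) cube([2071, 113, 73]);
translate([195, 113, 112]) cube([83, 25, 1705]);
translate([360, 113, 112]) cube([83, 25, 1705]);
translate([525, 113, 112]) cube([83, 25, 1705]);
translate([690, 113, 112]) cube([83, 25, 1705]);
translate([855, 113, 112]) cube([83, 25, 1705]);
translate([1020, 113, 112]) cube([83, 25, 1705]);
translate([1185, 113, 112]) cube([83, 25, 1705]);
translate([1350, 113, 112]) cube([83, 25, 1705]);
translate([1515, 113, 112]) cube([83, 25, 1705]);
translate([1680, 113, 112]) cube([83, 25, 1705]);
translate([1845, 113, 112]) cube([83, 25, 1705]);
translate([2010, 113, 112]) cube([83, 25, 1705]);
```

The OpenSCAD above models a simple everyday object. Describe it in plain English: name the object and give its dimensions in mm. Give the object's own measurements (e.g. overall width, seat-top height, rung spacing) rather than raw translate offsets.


A fence section. Two 113×113 mm posts, 1779 mm tall, stand on the floor with a clear span of 2071 mm between their inner faces. Two horizontal rails of 113×73 mm section span the gap between the posts with their undersides at z = 191 mm and z = 1489 mm, flush with the posts' −y face. 12 pickets, each 83 mm wide, 25 mm thick and 1705 mm tall, are fixed to the +y face of the rails with their bottoms at z = 112 mm, spaced across the span with a 82 mm gap after the −x post and between neighbouring pickets, with 91 mm left before the +x post.


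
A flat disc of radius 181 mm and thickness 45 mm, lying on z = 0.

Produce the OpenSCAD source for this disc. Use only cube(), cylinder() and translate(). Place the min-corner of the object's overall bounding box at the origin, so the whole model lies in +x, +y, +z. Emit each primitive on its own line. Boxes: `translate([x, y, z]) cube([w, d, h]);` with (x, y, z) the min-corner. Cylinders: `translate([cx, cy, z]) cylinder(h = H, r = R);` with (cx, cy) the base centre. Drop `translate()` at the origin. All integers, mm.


translate([181, 181, 0]) cylinder(h = 45, r = 181);


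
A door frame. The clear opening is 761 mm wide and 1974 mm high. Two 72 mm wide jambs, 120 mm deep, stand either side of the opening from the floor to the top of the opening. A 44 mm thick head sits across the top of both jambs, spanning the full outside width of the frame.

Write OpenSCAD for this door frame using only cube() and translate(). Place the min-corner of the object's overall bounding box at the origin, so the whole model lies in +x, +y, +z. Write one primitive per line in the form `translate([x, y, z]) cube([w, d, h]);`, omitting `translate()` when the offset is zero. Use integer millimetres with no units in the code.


cube([72, 120, 1974]);
translate([833, 0, 0]) cube([72, 120, 1974]);
translate([0, 0, 1974]) cube([905, 120, 44]);


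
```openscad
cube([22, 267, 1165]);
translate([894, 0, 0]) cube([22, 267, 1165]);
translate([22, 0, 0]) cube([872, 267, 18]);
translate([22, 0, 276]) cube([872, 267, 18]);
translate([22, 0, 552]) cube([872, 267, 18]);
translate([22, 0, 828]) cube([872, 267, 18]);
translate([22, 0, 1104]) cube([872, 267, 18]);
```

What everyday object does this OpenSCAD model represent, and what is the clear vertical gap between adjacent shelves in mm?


A bookshelf. The clear shelf gap is 258 mm.

Two tall side panels with 5 horizontal boards between them — a bookshelf. The first two shelf undersides are at z = 0 and z = 276; with shelf thickness 18, the clear gap is 276 − 0 − 18 = 258 mm.


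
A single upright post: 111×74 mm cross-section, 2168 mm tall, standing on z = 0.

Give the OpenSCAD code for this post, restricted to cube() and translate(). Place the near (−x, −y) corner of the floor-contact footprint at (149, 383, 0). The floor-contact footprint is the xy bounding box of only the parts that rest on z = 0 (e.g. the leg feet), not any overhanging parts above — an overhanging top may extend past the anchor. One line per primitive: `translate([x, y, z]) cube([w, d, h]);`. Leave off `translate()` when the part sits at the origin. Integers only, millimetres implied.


translate([149, 383, 0]) cube([111, 74, 2168]);


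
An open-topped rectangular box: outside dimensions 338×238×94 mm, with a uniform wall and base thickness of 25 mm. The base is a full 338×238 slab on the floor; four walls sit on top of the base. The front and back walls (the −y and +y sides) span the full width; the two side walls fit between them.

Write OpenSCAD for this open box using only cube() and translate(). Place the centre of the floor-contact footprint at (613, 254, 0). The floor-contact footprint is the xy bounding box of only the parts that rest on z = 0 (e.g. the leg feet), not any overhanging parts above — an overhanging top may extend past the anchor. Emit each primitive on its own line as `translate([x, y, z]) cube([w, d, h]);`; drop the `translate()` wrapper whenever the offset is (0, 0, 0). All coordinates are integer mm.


translate([444, 135, 0]) cube([338, 238, 25]);
translate([444, 135, 25]) cube([338, 25, 69]);
translate([444, 348, 25]) cube([338, 25, 69]);
translate([444, 160, 25]) cube([25, 188, 69]);
translate([757, 160, 25]) cube([25, 188, 69]);


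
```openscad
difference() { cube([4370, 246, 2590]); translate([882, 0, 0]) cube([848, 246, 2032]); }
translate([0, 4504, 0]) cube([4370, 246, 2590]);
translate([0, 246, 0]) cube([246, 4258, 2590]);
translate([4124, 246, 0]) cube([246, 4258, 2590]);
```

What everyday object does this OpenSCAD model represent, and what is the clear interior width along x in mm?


A single room. The interior width is 3878 mm.

Four walls enclosing a rectangle with a door in the front wall — a room. Outside width 4370 minus two 246 mm walls gives 3878 mm.


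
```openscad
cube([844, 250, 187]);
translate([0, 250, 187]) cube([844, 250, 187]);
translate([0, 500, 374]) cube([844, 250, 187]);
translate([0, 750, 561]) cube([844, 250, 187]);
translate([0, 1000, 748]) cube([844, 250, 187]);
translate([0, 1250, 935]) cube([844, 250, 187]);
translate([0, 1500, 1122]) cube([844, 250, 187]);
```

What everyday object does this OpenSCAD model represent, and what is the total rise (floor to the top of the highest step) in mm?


A staircase. The total rise is 1309 mm.

7 identical blocks, each offset up and back from the previous — a staircase. Each step is 187 mm tall and there are 7 of them, so the total rise is 7 × 187 = 1309 mm.


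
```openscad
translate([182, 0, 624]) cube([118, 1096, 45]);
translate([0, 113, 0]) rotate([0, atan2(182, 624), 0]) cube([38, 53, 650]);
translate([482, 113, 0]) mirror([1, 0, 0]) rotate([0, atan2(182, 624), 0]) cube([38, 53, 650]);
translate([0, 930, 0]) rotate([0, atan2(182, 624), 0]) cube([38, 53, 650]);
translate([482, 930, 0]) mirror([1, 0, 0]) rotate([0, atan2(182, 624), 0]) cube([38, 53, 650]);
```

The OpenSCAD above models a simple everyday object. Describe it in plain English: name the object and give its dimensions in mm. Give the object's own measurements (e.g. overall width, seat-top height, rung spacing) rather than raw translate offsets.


A sawhorse. A 118×1096×45 mm beam (x, y, z) sits on two A-frame leg pairs. Each pair is two raked legs of 38×53 mm section (53 mm along y) splaying symmetrically in x. Each leg rises 624 mm vertically over 182 mm of horizontal reach and is 650 mm long along its own axis. Every leg's outer bottom edge rests on the floor and its outer top edge meets a bottom edge of the beam — the left legs (tilting toward +x) meet the beam's −x bottom edge, the right legs (their mirror images, tilting toward −x) meet its +x bottom edge — so the leg tops tuck under the beam, the beam's underside is 624 mm above the floor, and the feet are 482 mm apart outside-to-outside with the beam centred between them. The two leg pairs are set in 113 mm from either end of the beam.


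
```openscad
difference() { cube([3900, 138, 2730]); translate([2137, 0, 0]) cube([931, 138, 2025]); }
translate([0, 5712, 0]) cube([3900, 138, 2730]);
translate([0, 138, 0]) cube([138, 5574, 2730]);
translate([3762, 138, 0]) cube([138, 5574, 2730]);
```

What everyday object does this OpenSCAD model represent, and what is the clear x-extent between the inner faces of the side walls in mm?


A single room. The interior width is 3624 mm.

Four walls enclosing a rectangle with a door in the front wall — a room. Outside width 3900 minus two 138 mm walls gives 3624 mm.


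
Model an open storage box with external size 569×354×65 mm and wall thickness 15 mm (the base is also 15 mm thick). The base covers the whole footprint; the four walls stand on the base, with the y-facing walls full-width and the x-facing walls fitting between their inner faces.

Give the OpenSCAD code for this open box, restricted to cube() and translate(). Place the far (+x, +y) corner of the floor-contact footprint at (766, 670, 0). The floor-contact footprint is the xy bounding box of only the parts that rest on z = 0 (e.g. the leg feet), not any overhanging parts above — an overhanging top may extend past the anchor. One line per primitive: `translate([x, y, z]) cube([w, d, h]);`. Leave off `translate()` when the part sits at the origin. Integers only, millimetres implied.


translate([197, 316, 0]) cube([569, 354, 15]);
translate([197, 316, 15]) cube([569, 15, 50]);
translate([197, 655, 15]) cube([569, 15, 50]);
translate([197, 331, 15]) cube([15, 324, 50]);
translate([751, 331, 15]) cube([15, 324, 50]);


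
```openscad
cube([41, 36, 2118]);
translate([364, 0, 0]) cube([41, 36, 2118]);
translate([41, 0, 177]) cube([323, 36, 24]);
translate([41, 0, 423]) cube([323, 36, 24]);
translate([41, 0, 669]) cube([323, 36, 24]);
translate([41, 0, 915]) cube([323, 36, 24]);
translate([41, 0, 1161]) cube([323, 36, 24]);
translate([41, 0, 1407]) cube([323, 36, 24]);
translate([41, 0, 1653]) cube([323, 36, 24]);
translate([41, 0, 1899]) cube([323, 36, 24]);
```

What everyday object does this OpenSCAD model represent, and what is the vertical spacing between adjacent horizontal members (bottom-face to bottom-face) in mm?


A ladder. The rung spacing is 246 mm.

Two tall 41×36 posts with 8 short bars between them — a ladder. Adjacent rungs sit at z = 177 and z = 423, so the spacing is 423 − 177 = 246 mm.


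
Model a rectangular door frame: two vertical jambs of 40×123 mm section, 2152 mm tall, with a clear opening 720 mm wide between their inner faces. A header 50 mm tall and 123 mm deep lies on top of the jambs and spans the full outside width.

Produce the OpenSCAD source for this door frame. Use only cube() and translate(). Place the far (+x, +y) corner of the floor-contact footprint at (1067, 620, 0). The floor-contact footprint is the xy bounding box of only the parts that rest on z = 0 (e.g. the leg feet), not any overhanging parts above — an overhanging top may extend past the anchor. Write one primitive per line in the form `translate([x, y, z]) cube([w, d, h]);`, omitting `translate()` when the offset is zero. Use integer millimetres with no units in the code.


translate([267, 497, 0]) cube([40, 123, 2152]);
translate([1027, 497, 0]) cube([40, 123, 2152]);
translate([267, 497, 2152]) cube([800, 123, 50]);


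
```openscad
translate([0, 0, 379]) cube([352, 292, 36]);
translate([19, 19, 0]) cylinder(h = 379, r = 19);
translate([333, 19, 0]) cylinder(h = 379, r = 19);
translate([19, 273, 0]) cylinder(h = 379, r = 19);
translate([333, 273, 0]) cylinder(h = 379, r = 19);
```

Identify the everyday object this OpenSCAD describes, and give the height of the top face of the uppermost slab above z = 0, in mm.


A stool. The seat height is 415 mm.

A 352×292×36 slab at z = 379 on four corner cylinders — a stool. The seat top is 379 + 36 = 415 mm.


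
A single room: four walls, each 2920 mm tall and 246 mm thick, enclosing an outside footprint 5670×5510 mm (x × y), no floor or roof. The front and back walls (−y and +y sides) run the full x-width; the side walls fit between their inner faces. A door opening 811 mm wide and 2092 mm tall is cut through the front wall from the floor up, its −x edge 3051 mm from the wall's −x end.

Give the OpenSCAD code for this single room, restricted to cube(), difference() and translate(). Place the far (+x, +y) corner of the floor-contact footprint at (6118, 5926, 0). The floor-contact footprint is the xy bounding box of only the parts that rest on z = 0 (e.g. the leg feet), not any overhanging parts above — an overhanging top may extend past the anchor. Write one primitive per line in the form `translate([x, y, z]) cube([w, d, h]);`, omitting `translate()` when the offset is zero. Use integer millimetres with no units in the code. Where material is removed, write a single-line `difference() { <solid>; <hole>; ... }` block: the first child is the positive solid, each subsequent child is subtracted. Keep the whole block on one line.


difference() { translate([448, 416, 0]) cube([5670, 246, 2920]); translate([3499, 416, 0]) cube([811, 246, 2092]); }
translate([448, 5680, 0]) cube([5670, 246, 2920]);
translate([448, 662, 0]) cube([246, 5018, 2920]);
translate([5872, 662, 0]) cube([246, 5018, 2920]);


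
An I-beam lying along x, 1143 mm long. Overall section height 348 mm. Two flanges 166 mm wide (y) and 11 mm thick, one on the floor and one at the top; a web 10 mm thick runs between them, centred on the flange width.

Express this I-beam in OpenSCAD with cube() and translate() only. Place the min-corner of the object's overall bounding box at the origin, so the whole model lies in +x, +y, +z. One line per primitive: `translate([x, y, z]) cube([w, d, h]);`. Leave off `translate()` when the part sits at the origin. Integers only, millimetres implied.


cube([1143, 166, 11]);
translate([0, 78, 11]) cube([1143, 10, 326]);
translate([0, 0, 337]) cube([1143, 166, 11]);


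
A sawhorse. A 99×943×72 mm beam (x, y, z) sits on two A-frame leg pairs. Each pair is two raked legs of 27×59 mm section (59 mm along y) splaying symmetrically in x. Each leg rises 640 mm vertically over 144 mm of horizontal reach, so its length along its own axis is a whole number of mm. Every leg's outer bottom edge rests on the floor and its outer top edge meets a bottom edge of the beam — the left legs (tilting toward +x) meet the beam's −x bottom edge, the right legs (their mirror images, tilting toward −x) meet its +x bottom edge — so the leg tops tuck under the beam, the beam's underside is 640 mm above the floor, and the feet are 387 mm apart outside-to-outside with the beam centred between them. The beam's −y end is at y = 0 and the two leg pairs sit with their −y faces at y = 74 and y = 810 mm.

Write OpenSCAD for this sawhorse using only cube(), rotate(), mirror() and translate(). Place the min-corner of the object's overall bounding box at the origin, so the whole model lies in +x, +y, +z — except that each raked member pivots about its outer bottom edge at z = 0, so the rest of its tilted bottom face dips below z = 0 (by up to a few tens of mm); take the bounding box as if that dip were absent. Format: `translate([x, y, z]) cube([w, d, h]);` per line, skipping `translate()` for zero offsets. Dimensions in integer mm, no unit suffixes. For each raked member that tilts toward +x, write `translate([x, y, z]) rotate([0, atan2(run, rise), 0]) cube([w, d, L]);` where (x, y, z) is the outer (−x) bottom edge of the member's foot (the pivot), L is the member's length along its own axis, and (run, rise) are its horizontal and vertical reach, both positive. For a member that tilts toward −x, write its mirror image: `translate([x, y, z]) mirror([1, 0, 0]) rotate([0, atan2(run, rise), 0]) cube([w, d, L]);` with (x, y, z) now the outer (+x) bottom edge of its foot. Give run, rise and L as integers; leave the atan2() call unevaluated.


translate([144, 0, 640]) cube([99, 943, 72]);
translate([0, 74, 0]) rotate([0, atan2(144, 640), 0]) cube([27, 59, 656]);
translate([387, 74, 0]) mirror([1, 0, 0]) rotate([0, atan2(144, 640), 0]) cube([27, 59, 656]);
translate([0, 810, 0]) rotate([0, atan2(144, 640), 0]) cube([27, 59, 656]);
translate([387, 810, 0]) mirror([1, 0, 0]) rotate([0, atan2(144, 640), 0]) cube([27, 59, 656]);


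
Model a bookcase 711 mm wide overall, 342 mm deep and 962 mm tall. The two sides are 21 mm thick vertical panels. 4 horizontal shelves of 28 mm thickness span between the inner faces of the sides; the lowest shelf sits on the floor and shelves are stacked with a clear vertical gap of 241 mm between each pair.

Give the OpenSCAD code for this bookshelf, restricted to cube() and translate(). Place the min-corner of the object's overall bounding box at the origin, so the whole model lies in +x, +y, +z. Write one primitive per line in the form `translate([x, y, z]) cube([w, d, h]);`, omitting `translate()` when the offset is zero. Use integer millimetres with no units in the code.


cube([21, 342, 962]);
translate([690, 0, 0]) cube([21, 342, 962]);
translate([21, 0, 0]) cube([669, 342, 28]);
translate([21, 0, 269]) cube([669, 342, 28]);
translate([21, 0, 538]) cube([669, 342, 28]);
translate([21, 0, 807]) cube([669, 342, 28]);


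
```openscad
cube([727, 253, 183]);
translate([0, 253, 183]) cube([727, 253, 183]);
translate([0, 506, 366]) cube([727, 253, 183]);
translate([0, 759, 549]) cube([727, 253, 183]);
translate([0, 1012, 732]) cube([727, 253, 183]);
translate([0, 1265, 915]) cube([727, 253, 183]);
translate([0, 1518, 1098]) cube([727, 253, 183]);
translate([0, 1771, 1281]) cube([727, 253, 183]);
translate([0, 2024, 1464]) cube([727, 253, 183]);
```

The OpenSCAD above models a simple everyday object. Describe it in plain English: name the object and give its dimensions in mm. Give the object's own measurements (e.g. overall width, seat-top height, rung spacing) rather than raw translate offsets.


A straight staircase of 9 solid steps. Each step is 727 mm wide (x), 253 mm deep (y, the going) and 183 mm tall (the rise). The first step rests on the floor; each subsequent step sits one going further in +y and one rise higher in +z, directly behind and above the previous step with no overlap.


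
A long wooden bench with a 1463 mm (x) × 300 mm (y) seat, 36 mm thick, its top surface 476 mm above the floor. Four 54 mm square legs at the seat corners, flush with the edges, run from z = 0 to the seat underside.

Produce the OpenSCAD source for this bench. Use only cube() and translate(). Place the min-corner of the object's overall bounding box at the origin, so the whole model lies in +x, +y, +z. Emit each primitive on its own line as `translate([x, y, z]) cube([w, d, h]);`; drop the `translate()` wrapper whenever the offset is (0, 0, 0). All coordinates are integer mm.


translate([0, 0, 440]) cube([1463, 300, 36]);
cube([54, 54, 440]);
translate([0, 246, 0]) cube([54, 54, 440]);
translate([1409, 0, 0]) cube([54, 54, 440]);
translate([1409, 246, 0]) cube([54, 54, 440]);


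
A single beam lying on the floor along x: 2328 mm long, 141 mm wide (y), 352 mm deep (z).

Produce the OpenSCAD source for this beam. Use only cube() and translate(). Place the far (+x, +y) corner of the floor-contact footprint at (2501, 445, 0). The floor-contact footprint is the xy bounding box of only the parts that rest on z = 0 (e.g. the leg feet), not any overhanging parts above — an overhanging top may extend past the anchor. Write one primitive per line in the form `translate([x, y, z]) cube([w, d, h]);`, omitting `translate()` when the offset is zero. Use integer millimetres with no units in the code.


translate([173, 304, 0]) cube([2328, 141, 352]);


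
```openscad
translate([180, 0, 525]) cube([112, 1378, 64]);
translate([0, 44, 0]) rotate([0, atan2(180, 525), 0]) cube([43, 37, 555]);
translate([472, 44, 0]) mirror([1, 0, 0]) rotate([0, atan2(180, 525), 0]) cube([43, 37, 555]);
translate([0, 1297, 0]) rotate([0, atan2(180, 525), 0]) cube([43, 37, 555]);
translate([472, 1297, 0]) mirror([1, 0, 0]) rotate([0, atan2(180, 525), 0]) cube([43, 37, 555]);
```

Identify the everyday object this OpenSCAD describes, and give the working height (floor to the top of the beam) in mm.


A sawhorse. The overall height is 589 mm.

A beam across two mirrored pairs of raked legs — a sawhorse. The beam's underside is at z = 525 (matching the legs' vertical rise in atan2(180, 525)) and the beam is 64 mm tall, so its top is at 525 + 64 = 589 mm. The raked legs top out at the beam's underside, so that is the highest point.


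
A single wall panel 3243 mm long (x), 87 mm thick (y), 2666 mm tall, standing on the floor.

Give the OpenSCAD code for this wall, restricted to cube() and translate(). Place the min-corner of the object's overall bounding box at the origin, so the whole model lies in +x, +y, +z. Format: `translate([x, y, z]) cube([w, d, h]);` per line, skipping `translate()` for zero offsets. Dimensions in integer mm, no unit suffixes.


cube([3243, 87, 2666]);


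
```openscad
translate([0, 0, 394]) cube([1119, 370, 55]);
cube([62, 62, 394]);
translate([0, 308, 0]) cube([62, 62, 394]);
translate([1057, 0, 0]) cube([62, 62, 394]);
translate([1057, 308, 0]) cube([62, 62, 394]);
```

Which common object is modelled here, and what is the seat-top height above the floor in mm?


A bench. The seat-top height is 449 mm.

A long slab on four corner posts — a bench. The slab sits at z = 394 with thickness 55, so the top is 394 + 55 = 449 mm.


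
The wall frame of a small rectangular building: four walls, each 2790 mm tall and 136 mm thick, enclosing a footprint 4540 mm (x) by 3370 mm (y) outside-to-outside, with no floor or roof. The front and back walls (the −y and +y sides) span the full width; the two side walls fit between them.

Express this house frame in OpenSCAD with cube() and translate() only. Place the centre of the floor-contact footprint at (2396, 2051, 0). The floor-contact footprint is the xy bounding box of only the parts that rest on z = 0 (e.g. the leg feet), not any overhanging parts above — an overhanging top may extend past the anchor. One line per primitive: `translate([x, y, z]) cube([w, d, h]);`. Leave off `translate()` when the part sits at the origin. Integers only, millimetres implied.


translate([126, 366, 0]) cube([4540, 136, 2790]);
translate([126, 3600, 0]) cube([4540, 136, 2790]);
translate([126, 502, 0]) cube([136, 3098, 2790]);
translate([4530, 502, 0]) cube([136, 3098, 2790]);


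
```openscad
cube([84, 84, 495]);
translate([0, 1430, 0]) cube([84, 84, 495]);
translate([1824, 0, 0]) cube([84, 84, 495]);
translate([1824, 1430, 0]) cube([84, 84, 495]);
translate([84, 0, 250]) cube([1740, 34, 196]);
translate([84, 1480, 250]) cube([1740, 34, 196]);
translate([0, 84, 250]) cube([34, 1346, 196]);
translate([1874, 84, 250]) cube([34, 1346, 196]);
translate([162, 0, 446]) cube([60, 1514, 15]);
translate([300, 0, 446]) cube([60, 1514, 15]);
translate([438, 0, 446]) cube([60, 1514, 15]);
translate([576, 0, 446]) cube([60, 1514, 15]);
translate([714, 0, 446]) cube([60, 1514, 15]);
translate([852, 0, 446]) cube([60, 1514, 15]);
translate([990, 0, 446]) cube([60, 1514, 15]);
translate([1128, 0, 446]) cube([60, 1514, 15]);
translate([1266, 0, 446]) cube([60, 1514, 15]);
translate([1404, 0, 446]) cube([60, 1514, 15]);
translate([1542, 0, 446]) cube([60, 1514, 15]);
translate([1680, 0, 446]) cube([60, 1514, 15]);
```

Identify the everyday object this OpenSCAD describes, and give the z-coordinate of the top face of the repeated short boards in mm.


A bed frame. The slat-top height is 461 mm.

Four posts, four rails, and a row of slats — a bed frame. Slats sit on the rails at z = 250 + 196 = 446; with slat thickness 15, the top is 461 mm.


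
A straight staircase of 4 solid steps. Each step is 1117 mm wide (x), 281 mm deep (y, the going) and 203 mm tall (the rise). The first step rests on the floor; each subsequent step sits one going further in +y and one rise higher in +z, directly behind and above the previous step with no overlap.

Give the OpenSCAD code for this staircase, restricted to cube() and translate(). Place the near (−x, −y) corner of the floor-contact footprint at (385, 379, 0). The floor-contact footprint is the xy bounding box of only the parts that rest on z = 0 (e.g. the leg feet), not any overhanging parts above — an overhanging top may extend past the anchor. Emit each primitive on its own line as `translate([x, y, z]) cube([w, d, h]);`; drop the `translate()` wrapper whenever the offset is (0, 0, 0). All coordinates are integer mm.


translate([385, 379, 0]) cube([1117, 281, 203]);
translate([385, 660, 203]) cube([1117, 281, 203]);
translate([385, 941, 406]) cube([1117, 281, 203]);
translate([385, 1222, 609]) cube([1117, 281, 203]);
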